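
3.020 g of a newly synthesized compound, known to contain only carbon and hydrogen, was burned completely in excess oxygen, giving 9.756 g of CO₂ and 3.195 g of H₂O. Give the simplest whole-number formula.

mol C = 9.756 g CO₂ ÷ 44.009 g/mol = 0.22168 mol
mol H = 2 × 3.195 g H₂O ÷ 18.015 g/mol = 0.35470 mol
Divide by the smallest (0.22168 mol): C 1.000, H 1.600
Multiplying each by 5 gives whole numbers: C 5.00, H 8.00

C5H8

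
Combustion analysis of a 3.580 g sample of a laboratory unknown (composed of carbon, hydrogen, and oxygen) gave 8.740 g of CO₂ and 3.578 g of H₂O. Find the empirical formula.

C4H8O

mol C = 8.740 g CO₂ ÷ 44.009 g/mol = 0.19860 mol
mol H = 2 × 3.578 g H₂O ÷ 18.015 g/mol = 0.39722 mol
mass O = 3.580 − (2.3853 + 0.40040) = 0.79426 g → mol O = 0.79426 ÷ 15.999 = 0.049645 mol
Divide by the smallest (0.049645 mol): C 4.000, H 8.001, O 1.000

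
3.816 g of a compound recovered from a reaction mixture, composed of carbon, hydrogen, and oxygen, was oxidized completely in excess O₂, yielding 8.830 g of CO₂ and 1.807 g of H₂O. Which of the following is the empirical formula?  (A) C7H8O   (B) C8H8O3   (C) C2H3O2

(B) C8H8O3

mol C = 8.830 g CO₂ ÷ 44.009 g/mol = 0.20064 mol
mol H = 2 × 1.807 g H₂O ÷ 18.015 g/mol = 0.20061 mol
mass O = 3.816 − (2.4099 + 0.20222) = 1.2039 g → mol O = 1.2039 ÷ 15.999 = 0.075248 mol
Divide by the smallest (0.075248 mol): C 2.666, H 2.666, O 1.000
Multiplying each by 3 gives whole numbers: C 8.00, H 8.00, O 3.00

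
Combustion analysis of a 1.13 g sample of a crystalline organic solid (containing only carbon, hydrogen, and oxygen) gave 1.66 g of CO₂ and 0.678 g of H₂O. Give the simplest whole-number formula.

CH2O

mol C = 1.66 g CO₂ ÷ 44.009 g/mol = 0.03772 mol
mol H = 2 × 0.678 g H₂O ÷ 18.015 g/mol = 0.07527 mol
mass O = 1.13 − (0.4530 + 0.07587) = 0.6011 g → mol O = 0.6011 ÷ 15.999 = 0.03757 mol
Divide by the smallest (0.03757 mol): C 1.004, H 2.003, O 1.000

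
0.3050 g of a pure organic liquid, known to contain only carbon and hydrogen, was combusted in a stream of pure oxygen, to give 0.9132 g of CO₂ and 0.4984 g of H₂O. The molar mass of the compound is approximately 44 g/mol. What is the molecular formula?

C3H8

mol C = 0.9132 g CO₂ ÷ 44.009 g/mol = 0.020750 mol
mol H = 2 × 0.4984 g H₂O ÷ 18.015 g/mol = 0.055332 mol
Divide by the smallest (0.020750 mol): C 1.000, H 2.667
Multiplying each by 3 gives whole numbers: C 3.00, H 8.00
Empirical formula: C3H8
Empirical-formula mass = 44.10 g/mol; 44 ÷ 44.10 ≈ 1, so the molecular formula is C3H8.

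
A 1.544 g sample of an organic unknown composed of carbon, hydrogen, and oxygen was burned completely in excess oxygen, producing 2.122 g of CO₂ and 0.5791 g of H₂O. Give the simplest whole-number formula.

C6H8O7

mol C = 2.122 g CO₂ ÷ 44.009 g/mol = 0.048217 mol
mol H = 2 × 0.5791 g H₂O ÷ 18.015 g/mol = 0.064291 mol
mass O = 1.544 − (0.57914 + 0.064805) = 0.90006 g → mol O = 0.90006 ÷ 15.999 = 0.056257 mol
Divide by the smallest (0.048217 mol): C 1.000, H 1.333, O 1.167
Multiplying each by 6 gives whole numbers: C 6.00, H 8.00, O 7.00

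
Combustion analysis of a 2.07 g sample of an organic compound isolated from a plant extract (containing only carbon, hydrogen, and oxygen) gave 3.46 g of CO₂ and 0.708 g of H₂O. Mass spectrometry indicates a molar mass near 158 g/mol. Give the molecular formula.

C6H6O5

mol C = 3.46 g CO₂ ÷ 44.009 g/mol = 0.07862 mol
mol H = 2 × 0.708 g H₂O ÷ 18.015 g/mol = 0.07860 mol
mass O = 2.07 − (0.9443 + 0.07923) = 1.046 g → mol O = 1.046 ÷ 15.999 = 0.06541 mol
Divide by the smallest (0.06541 mol): C 1.202, H 1.202, O 1.000
Multiplying each by 5 gives whole numbers: C 6.01, H 6.01, O 5.00
Empirical formula: C6H6O5
Empirical-formula mass = 158.11 g/mol; 158 ÷ 158.11 ≈ 1, so the molecular formula is C6H6O5.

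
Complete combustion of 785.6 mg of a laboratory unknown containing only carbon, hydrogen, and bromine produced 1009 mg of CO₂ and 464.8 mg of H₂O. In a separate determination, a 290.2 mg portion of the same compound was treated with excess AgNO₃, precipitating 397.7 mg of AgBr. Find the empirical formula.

mol C = 1.009 g CO₂ ÷ 44.009 g/mol = 0.022927 mol
mol H = 2 × 0.4648 g H₂O ÷ 18.015 g/mol = 0.051601 mol
From the AgBr data: mol Br per gram of compound = (0.3977 ÷ 187.772) ÷ 0.2902 = 0.0072984 mol/g, so in the 0.7856 g combustion sample mol Br = 0.0057336 mol
Divide by the smallest (0.0057336 mol): C 3.999, H 9.000, Br 1.000

C4H9Br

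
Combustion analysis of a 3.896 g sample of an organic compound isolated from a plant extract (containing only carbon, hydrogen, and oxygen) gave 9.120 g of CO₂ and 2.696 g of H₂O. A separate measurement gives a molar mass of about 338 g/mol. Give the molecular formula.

mol C = 9.120 g CO₂ ÷ 44.009 g/mol = 0.20723 mol
mol H = 2 × 2.696 g H₂O ÷ 18.015 g/mol = 0.29931 mol
mass O = 3.896 − (2.4890 + 0.30170) = 1.1053 g → mol O = 1.1053 ÷ 15.999 = 0.069083 mol
Divide by the smallest (0.069083 mol): C 3.000, H 4.333, O 1.000
Multiplying each by 3 gives whole numbers: C 9.00, H 13.00, O 3.00
Empirical formula: C9H13O3
Empirical-formula mass = 169.20 g/mol; 338 ÷ 169.20 ≈ 2, so the molecular formula is C18H26O6.

C18H26O6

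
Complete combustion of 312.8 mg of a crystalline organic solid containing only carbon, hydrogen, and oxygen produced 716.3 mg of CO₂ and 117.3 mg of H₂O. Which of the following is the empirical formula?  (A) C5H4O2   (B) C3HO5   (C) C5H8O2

(A) C5H4O2

mol C = 0.7163 g CO₂ ÷ 44.009 g/mol = 0.016276 mol
mol H = 2 × 0.1173 g H₂O ÷ 18.015 g/mol = 0.013022 mol
mass O = 0.3128 − (0.19549 + 0.013127) = 0.10418 g → mol O = 0.10418 ÷ 15.999 = 0.0065116 mol
Divide by the smallest (0.0065116 mol): C 2.500, H 2.000, O 1.000
Multiplying each by 2 gives whole numbers: C 5.00, H 4.00, O 2.00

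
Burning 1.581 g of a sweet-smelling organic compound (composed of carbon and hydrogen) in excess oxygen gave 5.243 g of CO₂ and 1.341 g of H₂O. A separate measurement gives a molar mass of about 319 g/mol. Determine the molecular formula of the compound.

C24H30

mol C = 5.243 g CO₂ ÷ 44.009 g/mol = 0.11913 mol
mol H = 2 × 1.341 g H₂O ÷ 18.015 g/mol = 0.14888 mol
Divide by the smallest (0.11913 mol): C 1.000, H 1.250
Multiplying each by 4 gives whole numbers: C 4.00, H 5.00
Empirical formula: C4H5
Empirical-formula mass = 53.08 g/mol; 319 ÷ 53.08 ≈ 6, so the molecular formula is C24H30.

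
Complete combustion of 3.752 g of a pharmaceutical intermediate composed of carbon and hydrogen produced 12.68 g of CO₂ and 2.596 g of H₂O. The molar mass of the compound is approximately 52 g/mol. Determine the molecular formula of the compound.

mol C = 12.68 g CO₂ ÷ 44.009 g/mol = 0.28812 mol
mol H = 2 × 2.596 g H₂O ÷ 18.015 g/mol = 0.28820 mol
Divide by the smallest (0.28812 mol): C 1.000, H 1.000
Empirical formula: CH
Empirical-formula mass = 13.02 g/mol; 52 ÷ 13.02 ≈ 4, so the molecular formula is C4H4.

C4H4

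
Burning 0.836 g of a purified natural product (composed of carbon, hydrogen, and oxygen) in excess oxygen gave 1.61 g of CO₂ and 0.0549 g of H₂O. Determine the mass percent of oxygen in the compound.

46.7%

mol C = 1.61 g CO₂ ÷ 44.009 g/mol = 0.03658 mol
mol H = 2 × 0.0549 g H₂O ÷ 18.015 g/mol = 0.006095 mol
mass O = 0.836 − (0.4394 + 0.006144) = 0.3905 g → mol O = 0.3905 ÷ 15.999 = 0.02440 mol
mass % O = 0.3905 g ÷ 0.836 g × 100%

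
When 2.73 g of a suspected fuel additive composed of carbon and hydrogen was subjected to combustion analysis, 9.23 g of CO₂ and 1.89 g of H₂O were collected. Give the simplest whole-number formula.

CH

mol C = 9.23 g CO₂ ÷ 44.009 g/mol = 0.2097 mol
mol H = 2 × 1.89 g H₂O ÷ 18.015 g/mol = 0.2098 mol
Divide by the smallest (0.2097 mol): C 1.000, H 1.000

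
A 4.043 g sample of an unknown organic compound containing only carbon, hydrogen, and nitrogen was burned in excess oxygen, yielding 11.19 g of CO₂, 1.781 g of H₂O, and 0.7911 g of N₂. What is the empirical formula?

C9H7N2

mol C = 11.19 g CO₂ ÷ 44.009 g/mol = 0.25427 mol
mol H = 2 × 1.781 g H₂O ÷ 18.015 g/mol = 0.19772 mol
mol N = 2 × 0.7911 g N₂ ÷ 28.014 g/mol = 0.056479 mol
Divide by the smallest (0.056479 mol): C 4.502, H 3.501, N 1.000
Multiplying each by 2 gives whole numbers: C 9.00, H 7.00, N 2.00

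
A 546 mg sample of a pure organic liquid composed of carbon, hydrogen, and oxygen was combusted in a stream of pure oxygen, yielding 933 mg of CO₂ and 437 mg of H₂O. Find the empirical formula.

mol C = 0.933 g CO₂ ÷ 44.009 g/mol = 0.02120 mol
mol H = 2 × 0.437 g H₂O ÷ 18.015 g/mol = 0.04852 mol
mass O = 0.546 − (0.2546 + 0.04890) = 0.2425 g → mol O = 0.2425 ÷ 15.999 = 0.01515 mol
Divide by the smallest (0.01515 mol): C 1.399, H 3.201, O 1.000
Multiplying each by 5 gives whole numbers: C 6.99, H 16.01, O 5.00

C7H16O5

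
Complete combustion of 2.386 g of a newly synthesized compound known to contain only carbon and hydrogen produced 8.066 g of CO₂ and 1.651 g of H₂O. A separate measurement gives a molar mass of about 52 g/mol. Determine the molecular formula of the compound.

C4H4

mol C = 8.066 g CO₂ ÷ 44.009 g/mol = 0.18328 mol
mol H = 2 × 1.651 g H₂O ÷ 18.015 g/mol = 0.18329 mol
Divide by the smallest (0.18328 mol): C 1.000, H 1.000
Empirical formula: CH
Empirical-formula mass = 13.02 g/mol; 52 ÷ 13.02 ≈ 4, so the molecular formula is C4H4.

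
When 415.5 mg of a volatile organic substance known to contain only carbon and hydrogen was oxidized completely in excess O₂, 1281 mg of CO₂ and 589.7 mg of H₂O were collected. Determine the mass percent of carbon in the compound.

mol C = 1.281 g CO₂ ÷ 44.009 g/mol = 0.029108 mol
mol H = 2 × 0.5897 g H₂O ÷ 18.015 g/mol = 0.065468 mol
mass % C = 0.34961 g ÷ 0.4155 g × 100%

84.14%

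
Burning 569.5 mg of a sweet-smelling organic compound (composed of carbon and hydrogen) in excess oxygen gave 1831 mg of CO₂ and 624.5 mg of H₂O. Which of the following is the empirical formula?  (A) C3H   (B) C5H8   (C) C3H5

mol C = 1.831 g CO₂ ÷ 44.009 g/mol = 0.041605 mol
mol H = 2 × 0.6245 g H₂O ÷ 18.015 g/mol = 0.069331 mol
Divide by the smallest (0.041605 mol): C 1.000, H 1.666
Multiplying each by 3 gives whole numbers: C 3.00, H 5.00

(C) C3H5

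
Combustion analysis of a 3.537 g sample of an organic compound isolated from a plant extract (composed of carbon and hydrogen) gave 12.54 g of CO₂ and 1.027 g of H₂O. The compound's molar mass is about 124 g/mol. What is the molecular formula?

mol C = 12.54 g CO₂ ÷ 44.009 g/mol = 0.28494 mol
mol H = 2 × 1.027 g H₂O ÷ 18.015 g/mol = 0.11402 mol
Divide by the smallest (0.11402 mol): C 2.499, H 1.000
Multiplying each by 2 gives whole numbers: C 5.00, H 2.00
Empirical formula: C5H2
Empirical-formula mass = 62.07 g/mol; 124 ÷ 62.07 ≈ 2, so the molecular formula is C10H4.

C10H4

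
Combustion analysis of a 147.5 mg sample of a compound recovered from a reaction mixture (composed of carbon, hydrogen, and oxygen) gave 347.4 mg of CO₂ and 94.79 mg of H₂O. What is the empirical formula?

mol C = 0.3474 g CO₂ ÷ 44.009 g/mol = 0.0078938 mol
mol H = 2 × 0.09479 g H₂O ÷ 18.015 g/mol = 0.010523 mol
mass O = 0.1475 − (0.094813 + 0.010608) = 0.042079 g → mol O = 0.042079 ÷ 15.999 = 0.0026301 mol
Divide by the smallest (0.0026301 mol): C 3.001, H 4.001, O 1.000

C3H4O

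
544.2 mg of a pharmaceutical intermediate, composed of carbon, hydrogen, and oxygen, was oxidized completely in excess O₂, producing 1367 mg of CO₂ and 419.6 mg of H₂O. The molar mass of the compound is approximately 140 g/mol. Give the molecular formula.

mol C = 1.367 g CO₂ ÷ 44.009 g/mol = 0.031062 mol
mol H = 2 × 0.4196 g H₂O ÷ 18.015 g/mol = 0.046583 mol
mass O = 0.5442 − (0.37308 + 0.046956) = 0.12416 g → mol O = 0.12416 ÷ 15.999 = 0.0077605 mol
Divide by the smallest (0.0077605 mol): C 4.003, H 6.003, O 1.000
Empirical formula: C4H6O
Empirical-formula mass = 70.09 g/mol; 140 ÷ 70.09 ≈ 2, so the molecular formula is C8H12O2.

C8H12O2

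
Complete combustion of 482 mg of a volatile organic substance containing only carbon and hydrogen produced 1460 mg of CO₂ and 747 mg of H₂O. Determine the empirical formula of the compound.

mol C = 1.46 g CO₂ ÷ 44.009 g/mol = 0.03318 mol
mol H = 2 × 0.747 g H₂O ÷ 18.015 g/mol = 0.08293 mol
Divide by the smallest (0.03318 mol): C 1.000, H 2.500
Multiplying each by 2 gives whole numbers: C 2.00, H 5.00

C2H5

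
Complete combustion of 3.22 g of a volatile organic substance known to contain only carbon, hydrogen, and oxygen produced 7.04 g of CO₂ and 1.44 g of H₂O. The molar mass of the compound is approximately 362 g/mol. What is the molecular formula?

C18H18O8

mol C = 7.04 g CO₂ ÷ 44.009 g/mol = 0.1600 mol
mol H = 2 × 1.44 g H₂O ÷ 18.015 g/mol = 0.1599 mol
mass O = 3.22 − (1.921 + 0.1611) = 1.137 g → mol O = 1.137 ÷ 15.999 = 0.07110 mol
Divide by the smallest (0.07110 mol): C 2.250, H 2.249, O 1.000
Multiplying each by 4 gives whole numbers: C 9.00, H 8.99, O 4.00
Empirical formula: C9H9O4
Empirical-formula mass = 181.17 g/mol; 362 ÷ 181.17 ≈ 2, so the molecular formula is C18H18O8.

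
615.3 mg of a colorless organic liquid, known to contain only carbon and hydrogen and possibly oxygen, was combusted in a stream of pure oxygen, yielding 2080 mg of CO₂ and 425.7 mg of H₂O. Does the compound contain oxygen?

mol C = 2.080 g CO₂ ÷ 44.009 g/mol = 0.047263 mol
mol H = 2 × 0.4257 g H₂O ÷ 18.015 g/mol = 0.047261 mol
C and H together account for 0.61532 g — essentially the entire 0.6153 g sample — so the compound contains no oxygen.

no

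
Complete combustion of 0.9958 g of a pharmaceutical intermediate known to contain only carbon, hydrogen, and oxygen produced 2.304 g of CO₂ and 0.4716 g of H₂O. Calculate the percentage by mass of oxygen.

mol C = 2.304 g CO₂ ÷ 44.009 g/mol = 0.052353 mol
mol H = 2 × 0.4716 g H₂O ÷ 18.015 g/mol = 0.052356 mol
mass O = 0.9958 − (0.62881 + 0.052775) = 0.31421 g → mol O = 0.31421 ÷ 15.999 = 0.019640 mol
mass % O = 0.31421 g ÷ 0.9958 g × 100%

31.55%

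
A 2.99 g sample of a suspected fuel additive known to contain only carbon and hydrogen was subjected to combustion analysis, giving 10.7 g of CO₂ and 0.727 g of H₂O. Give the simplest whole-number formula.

mol C = 10.7 g CO₂ ÷ 44.009 g/mol = 0.2431 mol
mol H = 2 × 0.727 g H₂O ÷ 18.015 g/mol = 0.08071 mol
Divide by the smallest (0.08071 mol): C 3.012, H 1.000

C3H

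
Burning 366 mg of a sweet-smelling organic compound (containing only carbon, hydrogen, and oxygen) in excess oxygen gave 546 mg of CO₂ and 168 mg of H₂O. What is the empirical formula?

mol C = 0.546 g CO₂ ÷ 44.009 g/mol = 0.01241 mol
mol H = 2 × 0.168 g H₂O ÷ 18.015 g/mol = 0.01865 mol
mass O = 0.366 − (0.1490 + 0.01880) = 0.1982 g → mol O = 0.1982 ÷ 15.999 = 0.01239 mol
Divide by the smallest (0.01239 mol): C 1.002, H 1.506, O 1.000
Multiplying each by 2 gives whole numbers: C 2.00, H 3.01, O 2.00

C2H3O2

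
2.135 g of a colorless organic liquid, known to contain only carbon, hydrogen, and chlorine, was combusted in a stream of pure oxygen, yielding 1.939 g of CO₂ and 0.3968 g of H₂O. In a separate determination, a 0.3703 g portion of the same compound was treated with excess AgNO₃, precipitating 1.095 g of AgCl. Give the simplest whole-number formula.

CHCl

mol C = 1.939 g CO₂ ÷ 44.009 g/mol = 0.044059 mol
mol H = 2 × 0.3968 g H₂O ÷ 18.015 g/mol = 0.044052 mol
From the AgCl data: mol Cl per gram of compound = (1.095 ÷ 143.318) ÷ 0.3703 = 0.020633 mol/g, so in the 2.135 g combustion sample mol Cl = 0.044051 mol
Divide by the smallest (0.044051 mol): C 1.000, H 1.000, Cl 1.000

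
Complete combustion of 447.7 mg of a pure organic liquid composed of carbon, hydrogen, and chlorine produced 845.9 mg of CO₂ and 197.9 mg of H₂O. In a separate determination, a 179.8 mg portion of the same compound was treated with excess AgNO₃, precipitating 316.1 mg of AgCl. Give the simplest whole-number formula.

C7H8Cl2

mol C = 0.8459 g CO₂ ÷ 44.009 g/mol = 0.019221 mol
mol H = 2 × 0.1979 g H₂O ÷ 18.015 g/mol = 0.021971 mol
From the AgCl data: mol Cl per gram of compound = (0.3161 ÷ 143.318) ÷ 0.1798 = 0.012267 mol/g, so in the 0.4477 g combustion sample mol Cl = 0.0054919 mol
Divide by the smallest (0.0054919 mol): C 3.500, H 4.001, Cl 1.000
Multiplying each by 2 gives whole numbers: C 7.00, H 8.00, Cl 2.00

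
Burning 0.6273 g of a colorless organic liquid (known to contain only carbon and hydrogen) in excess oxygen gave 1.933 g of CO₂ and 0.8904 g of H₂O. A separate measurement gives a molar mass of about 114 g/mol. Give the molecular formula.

C8H18

mol C = 1.933 g CO₂ ÷ 44.009 g/mol = 0.043923 mol
mol H = 2 × 0.8904 g H₂O ÷ 18.015 g/mol = 0.098851 mol
Divide by the smallest (0.043923 mol): C 1.000, H 2.251
Multiplying each by 4 gives whole numbers: C 4.00, H 9.00
Empirical formula: C4H9
Empirical-formula mass = 57.12 g/mol; 114 ÷ 57.12 ≈ 2, so the molecular formula is C8H18.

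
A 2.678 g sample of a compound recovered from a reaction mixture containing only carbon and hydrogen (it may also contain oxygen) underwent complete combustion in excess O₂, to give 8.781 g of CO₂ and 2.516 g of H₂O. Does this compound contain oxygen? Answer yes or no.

mol C = 8.781 g CO₂ ÷ 44.009 g/mol = 0.19953 mol
mol H = 2 × 2.516 g H₂O ÷ 18.015 g/mol = 0.27932 mol
C and H together account for 2.6781 g — essentially the entire 2.678 g sample — so the compound contains no oxygen.

no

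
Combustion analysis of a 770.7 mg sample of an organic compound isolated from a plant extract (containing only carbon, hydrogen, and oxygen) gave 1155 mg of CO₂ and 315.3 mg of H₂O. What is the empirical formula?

mol C = 1.155 g CO₂ ÷ 44.009 g/mol = 0.026245 mol
mol H = 2 × 0.3153 g H₂O ÷ 18.015 g/mol = 0.035004 mol
mass O = 0.7707 − (0.31522 + 0.035284) = 0.42019 g → mol O = 0.42019 ÷ 15.999 = 0.026264 mol
Divide by the smallest (0.026245 mol): C 1.000, H 1.334, O 1.001
Multiplying each by 3 gives whole numbers: C 3.00, H 4.00, O 3.00

C3H4O3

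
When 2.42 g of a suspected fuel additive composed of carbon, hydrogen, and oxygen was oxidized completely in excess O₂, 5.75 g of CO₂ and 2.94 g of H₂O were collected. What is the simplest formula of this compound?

C4H10O

mol C = 5.75 g CO₂ ÷ 44.009 g/mol = 0.1307 mol
mol H = 2 × 2.94 g H₂O ÷ 18.015 g/mol = 0.3264 mol
mass O = 2.42 − (1.569 + 0.3290) = 0.5217 g → mol O = 0.5217 ÷ 15.999 = 0.03261 mol
Divide by the smallest (0.03261 mol): C 4.007, H 10.010, O 1.000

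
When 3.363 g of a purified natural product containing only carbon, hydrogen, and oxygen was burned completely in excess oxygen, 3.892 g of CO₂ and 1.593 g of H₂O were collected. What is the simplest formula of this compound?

mol C = 3.892 g CO₂ ÷ 44.009 g/mol = 0.088436 mol
mol H = 2 × 1.593 g H₂O ÷ 18.015 g/mol = 0.17685 mol
mass O = 3.363 − (1.0622 + 0.17827) = 2.1225 g → mol O = 2.1225 ÷ 15.999 = 0.13267 mol
Divide by the smallest (0.088436 mol): C 1.000, H 2.000, O 1.500
Multiplying each by 2 gives whole numbers: C 2.00, H 4.00, O 3.00

C2H4O3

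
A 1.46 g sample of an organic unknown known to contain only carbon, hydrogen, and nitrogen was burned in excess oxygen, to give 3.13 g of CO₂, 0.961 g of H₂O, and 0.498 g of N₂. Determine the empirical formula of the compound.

mol C = 3.13 g CO₂ ÷ 44.009 g/mol = 0.07112 mol
mol H = 2 × 0.961 g H₂O ÷ 18.015 g/mol = 0.1067 mol
mol N = 2 × 0.498 g N₂ ÷ 28.014 g/mol = 0.03555 mol
Divide by the smallest (0.03555 mol): C 2.000, H 3.001, N 1.000

C2H3N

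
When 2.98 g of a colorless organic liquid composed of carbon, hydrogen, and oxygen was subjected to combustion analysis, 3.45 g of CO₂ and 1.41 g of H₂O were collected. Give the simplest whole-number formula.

C2H4O3

mol C = 3.45 g CO₂ ÷ 44.009 g/mol = 0.07839 mol
mol H = 2 × 1.41 g H₂O ÷ 18.015 g/mol = 0.1565 mol
mass O = 2.98 − (0.9416 + 0.1578) = 1.881 g → mol O = 1.881 ÷ 15.999 = 0.1175 mol
Divide by the smallest (0.07839 mol): C 1.000, H 1.997, O 1.499
Multiplying each by 2 gives whole numbers: C 2.00, H 3.99, O 3.00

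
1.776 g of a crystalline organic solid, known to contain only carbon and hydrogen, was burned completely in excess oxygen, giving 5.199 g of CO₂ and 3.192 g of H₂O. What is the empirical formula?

mol C = 5.199 g CO₂ ÷ 44.009 g/mol = 0.11813 mol
mol H = 2 × 3.192 g H₂O ÷ 18.015 g/mol = 0.35437 mol
Divide by the smallest (0.11813 mol): C 1.000, H 3.000

CH3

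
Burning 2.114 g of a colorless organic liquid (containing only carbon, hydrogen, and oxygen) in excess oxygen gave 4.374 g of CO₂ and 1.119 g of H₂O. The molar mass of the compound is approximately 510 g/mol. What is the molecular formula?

C24H30O12

mol C = 4.374 g CO₂ ÷ 44.009 g/mol = 0.099389 mol
mol H = 2 × 1.119 g H₂O ÷ 18.015 g/mol = 0.12423 mol
mass O = 2.114 − (1.1938 + 0.12522) = 0.79502 g → mol O = 0.79502 ÷ 15.999 = 0.049692 mol
Divide by the smallest (0.049692 mol): C 2.000, H 2.500, O 1.000
Multiplying each by 2 gives whole numbers: C 4.00, H 5.00, O 2.00
Empirical formula: C4H5O2
Empirical-formula mass = 85.08 g/mol; 510 ÷ 85.08 ≈ 6, so the molecular formula is C24H30O12.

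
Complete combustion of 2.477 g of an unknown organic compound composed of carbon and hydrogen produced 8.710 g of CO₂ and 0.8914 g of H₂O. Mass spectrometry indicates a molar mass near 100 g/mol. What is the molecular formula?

mol C = 8.710 g CO₂ ÷ 44.009 g/mol = 0.19791 mol
mol H = 2 × 0.8914 g H₂O ÷ 18.015 g/mol = 0.098962 mol
Divide by the smallest (0.098962 mol): C 2.000, H 1.000
Empirical formula: C2H
Empirical-formula mass = 25.03 g/mol; 100 ÷ 25.03 ≈ 4, so the molecular formula is C8H4.

C8H4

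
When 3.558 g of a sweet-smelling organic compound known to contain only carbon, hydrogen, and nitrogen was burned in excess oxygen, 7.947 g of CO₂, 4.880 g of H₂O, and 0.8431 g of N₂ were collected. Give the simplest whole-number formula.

C3H9N

mol C = 7.947 g CO₂ ÷ 44.009 g/mol = 0.18058 mol
mol H = 2 × 4.880 g H₂O ÷ 18.015 g/mol = 0.54177 mol
mol N = 2 × 0.8431 g N₂ ÷ 28.014 g/mol = 0.060191 mol
Divide by the smallest (0.060191 mol): C 3.000, H 9.001, N 1.000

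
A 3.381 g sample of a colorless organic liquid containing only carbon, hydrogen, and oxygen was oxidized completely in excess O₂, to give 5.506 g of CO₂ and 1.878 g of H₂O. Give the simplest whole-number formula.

C6H10O5

mol C = 5.506 g CO₂ ÷ 44.009 g/mol = 0.12511 mol
mol H = 2 × 1.878 g H₂O ÷ 18.015 g/mol = 0.20849 mol
mass O = 3.381 − (1.5027 + 0.21016) = 1.6681 g → mol O = 1.6681 ÷ 15.999 = 0.10426 mol
Divide by the smallest (0.10426 mol): C 1.200, H 2.000, O 1.000
Multiplying each by 5 gives whole numbers: C 6.00, H 10.00, O 5.00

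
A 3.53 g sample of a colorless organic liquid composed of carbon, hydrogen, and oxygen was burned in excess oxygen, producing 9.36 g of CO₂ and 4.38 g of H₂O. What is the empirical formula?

C7H16O

mol C = 9.36 g CO₂ ÷ 44.009 g/mol = 0.2127 mol
mol H = 2 × 4.38 g H₂O ÷ 18.015 g/mol = 0.4863 mol
mass O = 3.53 − (2.555 + 0.4902) = 0.4853 g → mol O = 0.4853 ÷ 15.999 = 0.03033 mol
Divide by the smallest (0.03033 mol): C 7.012, H 16.031, O 1.000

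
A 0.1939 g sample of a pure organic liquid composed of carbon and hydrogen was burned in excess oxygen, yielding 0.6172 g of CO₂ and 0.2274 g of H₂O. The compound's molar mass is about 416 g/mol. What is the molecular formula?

mol C = 0.6172 g CO₂ ÷ 44.009 g/mol = 0.014024 mol
mol H = 2 × 0.2274 g H₂O ÷ 18.015 g/mol = 0.025246 mol
Divide by the smallest (0.014024 mol): C 1.000, H 1.800
Multiplying each by 5 gives whole numbers: C 5.00, H 9.00
Empirical formula: C5H9
Empirical-formula mass = 69.13 g/mol; 416 ÷ 69.13 ≈ 6, so the molecular formula is C30H54.

C30H54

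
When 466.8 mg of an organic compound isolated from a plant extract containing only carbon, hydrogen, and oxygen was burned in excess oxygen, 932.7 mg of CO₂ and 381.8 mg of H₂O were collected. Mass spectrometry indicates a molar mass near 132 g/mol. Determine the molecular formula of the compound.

mol C = 0.9327 g CO₂ ÷ 44.009 g/mol = 0.021193 mol
mol H = 2 × 0.3818 g H₂O ÷ 18.015 g/mol = 0.042387 mol
mass O = 0.4668 − (0.25455 + 0.042726) = 0.16952 g → mol O = 0.16952 ÷ 15.999 = 0.010596 mol
Divide by the smallest (0.010596 mol): C 2.000, H 4.000, O 1.000
Empirical formula: C2H4O
Empirical-formula mass = 44.05 g/mol; 132 ÷ 44.05 ≈ 3, so the molecular formula is C6H12O3.

C6H12O3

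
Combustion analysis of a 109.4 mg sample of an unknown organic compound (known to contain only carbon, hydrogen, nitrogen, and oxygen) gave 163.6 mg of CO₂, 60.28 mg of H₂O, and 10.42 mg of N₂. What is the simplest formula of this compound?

C5H9NO4

mol C = 0.1636 g CO₂ ÷ 44.009 g/mol = 0.0037174 mol
mol H = 2 × 0.06028 g H₂O ÷ 18.015 g/mol = 0.0066922 mol
mol N = 2 × 0.01042 g N₂ ÷ 28.014 g/mol = 0.00074391 mol
mass O = 0.1094 − (0.044650 + 0.0067457 + 0.010420) = 0.047584 g → mol O = 0.047584 ÷ 15.999 = 0.0029742 mol
Divide by the smallest (0.00074391 mol): C 4.997, H 8.996, N 1.000, O 3.998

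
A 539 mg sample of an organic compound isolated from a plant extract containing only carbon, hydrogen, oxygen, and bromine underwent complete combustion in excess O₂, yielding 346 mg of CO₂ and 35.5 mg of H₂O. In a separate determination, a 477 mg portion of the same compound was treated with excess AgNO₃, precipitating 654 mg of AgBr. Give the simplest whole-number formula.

mol C = 0.346 g CO₂ ÷ 44.009 g/mol = 0.007862 mol
mol H = 2 × 0.0355 g H₂O ÷ 18.015 g/mol = 0.003941 mol
From the AgBr data: mol Br per gram of compound = (0.654 ÷ 187.772) ÷ 0.477 = 0.007302 mol/g, so in the 0.539 g combustion sample mol Br = 0.003936 mol
mass O = 0.539 − (0.09443 + 0.003973 + 0.3145) = 0.1261 g → mol O = 0.1261 ÷ 15.999 = 0.007883 mol
Divide by the smallest (0.003936 mol): C 1.998, H 1.001, Br 1.000, O 2.003

C2HBrO2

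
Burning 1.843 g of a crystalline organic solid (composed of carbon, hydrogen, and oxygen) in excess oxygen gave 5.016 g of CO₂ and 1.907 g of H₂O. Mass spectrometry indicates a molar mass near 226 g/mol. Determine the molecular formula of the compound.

C14H26O2

mol C = 5.016 g CO₂ ÷ 44.009 g/mol = 0.11398 mol
mol H = 2 × 1.907 g H₂O ÷ 18.015 g/mol = 0.21171 mol
mass O = 1.843 − (1.3690 + 0.21341) = 0.26062 g → mol O = 0.26062 ÷ 15.999 = 0.016290 mol
Divide by the smallest (0.016290 mol): C 6.997, H 12.997, O 1.000
Empirical formula: C7H13O
Empirical-formula mass = 113.18 g/mol; 226 ÷ 113.18 ≈ 2, so the molecular formula is C14H26O2.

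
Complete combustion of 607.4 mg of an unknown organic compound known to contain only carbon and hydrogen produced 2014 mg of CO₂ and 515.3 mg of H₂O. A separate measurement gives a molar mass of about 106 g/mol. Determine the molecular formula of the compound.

mol C = 2.014 g CO₂ ÷ 44.009 g/mol = 0.045763 mol
mol H = 2 × 0.5153 g H₂O ÷ 18.015 g/mol = 0.057208 mol
Divide by the smallest (0.045763 mol): C 1.000, H 1.250
Multiplying each by 4 gives whole numbers: C 4.00, H 5.00
Empirical formula: C4H5
Empirical-formula mass = 53.08 g/mol; 106 ÷ 53.08 ≈ 2, so the molecular formula is C8H10.

C8H10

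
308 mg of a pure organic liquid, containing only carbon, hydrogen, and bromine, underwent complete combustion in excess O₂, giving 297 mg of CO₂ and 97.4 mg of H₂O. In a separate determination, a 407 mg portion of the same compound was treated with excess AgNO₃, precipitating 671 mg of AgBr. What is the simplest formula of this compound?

mol C = 0.297 g CO₂ ÷ 44.009 g/mol = 0.006749 mol
mol H = 2 × 0.0974 g H₂O ÷ 18.015 g/mol = 0.01081 mol
From the AgBr data: mol Br per gram of compound = (0.671 ÷ 187.772) ÷ 0.407 = 0.008780 mol/g, so in the 0.308 g combustion sample mol Br = 0.002704 mol
Divide by the smallest (0.002704 mol): C 2.496, H 3.999, Br 1.000
Multiplying each by 2 gives whole numbers: C 4.99, H 8.00, Br 2.00

C5H8Br2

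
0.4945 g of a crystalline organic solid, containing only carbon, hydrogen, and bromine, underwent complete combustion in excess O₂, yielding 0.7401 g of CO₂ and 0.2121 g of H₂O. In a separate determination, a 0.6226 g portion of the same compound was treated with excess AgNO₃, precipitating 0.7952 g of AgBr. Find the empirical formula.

mol C = 0.7401 g CO₂ ÷ 44.009 g/mol = 0.016817 mol
mol H = 2 × 0.2121 g H₂O ÷ 18.015 g/mol = 0.023547 mol
From the AgBr data: mol Br per gram of compound = (0.7952 ÷ 187.772) ÷ 0.6226 = 0.0068020 mol/g, so in the 0.4945 g combustion sample mol Br = 0.0033636 mol
Divide by the smallest (0.0033636 mol): C 5.000, H 7.001, Br 1.000

C5H7Br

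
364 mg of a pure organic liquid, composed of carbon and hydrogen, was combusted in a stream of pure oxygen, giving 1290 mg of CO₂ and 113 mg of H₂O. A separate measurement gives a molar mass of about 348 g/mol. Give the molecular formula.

mol C = 1.29 g CO₂ ÷ 44.009 g/mol = 0.02931 mol
mol H = 2 × 0.113 g H₂O ÷ 18.015 g/mol = 0.01255 mol
Divide by the smallest (0.01255 mol): C 2.337, H 1.000
Multiplying each by 3 gives whole numbers: C 7.01, H 3.00
Empirical formula: C7H3
Empirical-formula mass = 87.10 g/mol; 348 ÷ 87.10 ≈ 4, so the molecular formula is C28H12.

C28H12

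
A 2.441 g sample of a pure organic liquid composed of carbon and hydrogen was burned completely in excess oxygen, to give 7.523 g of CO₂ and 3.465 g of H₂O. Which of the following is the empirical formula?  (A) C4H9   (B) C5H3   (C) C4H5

(A) C4H9

mol C = 7.523 g CO₂ ÷ 44.009 g/mol = 0.17094 mol
mol H = 2 × 3.465 g H₂O ÷ 18.015 g/mol = 0.38468 mol
Divide by the smallest (0.17094 mol): C 1.000, H 2.250
Multiplying each by 4 gives whole numbers: C 4.00, H 9.00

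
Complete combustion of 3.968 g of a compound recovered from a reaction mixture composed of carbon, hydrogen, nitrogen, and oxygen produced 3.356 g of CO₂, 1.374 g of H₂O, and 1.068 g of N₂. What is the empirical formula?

C2H4N2O3

mol C = 3.356 g CO₂ ÷ 44.009 g/mol = 0.076257 mol
mol H = 2 × 1.374 g H₂O ÷ 18.015 g/mol = 0.15254 mol
mol N = 2 × 1.068 g N₂ ÷ 28.014 g/mol = 0.076248 mol
mass O = 3.968 − (0.91592 + 0.15376 + 1.0680) = 1.8303 g → mol O = 1.8303 ÷ 15.999 = 0.11440 mol
Divide by the smallest (0.076248 mol): C 1.000, H 2.001, N 1.000, O 1.500
Multiplying each by 2 gives whole numbers: C 2.00, H 4.00, N 2.00, O 3.00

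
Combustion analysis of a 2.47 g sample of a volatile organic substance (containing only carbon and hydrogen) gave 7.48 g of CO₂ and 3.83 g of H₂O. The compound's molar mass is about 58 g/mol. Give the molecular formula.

mol C = 7.48 g CO₂ ÷ 44.009 g/mol = 0.1700 mol
mol H = 2 × 3.83 g H₂O ÷ 18.015 g/mol = 0.4252 mol
Divide by the smallest (0.1700 mol): C 1.000, H 2.502
Multiplying each by 2 gives whole numbers: C 2.00, H 5.00
Empirical formula: C2H5
Empirical-formula mass = 29.06 g/mol; 58 ÷ 29.06 ≈ 2, so the molecular formula is C4H10.

C4H10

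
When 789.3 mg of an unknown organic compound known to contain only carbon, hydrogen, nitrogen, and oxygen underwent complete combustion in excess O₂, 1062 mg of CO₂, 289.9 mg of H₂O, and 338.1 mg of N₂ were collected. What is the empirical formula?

mol C = 1.062 g CO₂ ÷ 44.009 g/mol = 0.024131 mol
mol H = 2 × 0.2899 g H₂O ÷ 18.015 g/mol = 0.032184 mol
mol N = 2 × 0.3381 g N₂ ÷ 28.014 g/mol = 0.024138 mol
mass O = 0.7893 − (0.28984 + 0.032442 + 0.33810) = 0.12892 g → mol O = 0.12892 ÷ 15.999 = 0.0080577 mol
Divide by the smallest (0.0080577 mol): C 2.995, H 3.994, N 2.996, O 1.000

C3H4N3O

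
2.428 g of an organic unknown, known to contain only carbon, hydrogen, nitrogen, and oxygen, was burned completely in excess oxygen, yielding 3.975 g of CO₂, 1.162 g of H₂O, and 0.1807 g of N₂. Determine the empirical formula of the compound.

mol C = 3.975 g CO₂ ÷ 44.009 g/mol = 0.090322 mol
mol H = 2 × 1.162 g H₂O ÷ 18.015 g/mol = 0.12900 mol
mol N = 2 × 0.1807 g N₂ ÷ 28.014 g/mol = 0.012901 mol
mass O = 2.428 − (1.0849 + 0.13004 + 0.18070) = 1.0324 g → mol O = 1.0324 ÷ 15.999 = 0.064529 mol
Divide by the smallest (0.012901 mol): C 7.001, H 10.000, N 1.000, O 5.002

C7H10NO5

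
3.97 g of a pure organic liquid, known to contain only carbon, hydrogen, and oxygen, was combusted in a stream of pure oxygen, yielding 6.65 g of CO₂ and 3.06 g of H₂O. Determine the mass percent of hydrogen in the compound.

8.6%

mol C = 6.65 g CO₂ ÷ 44.009 g/mol = 0.1511 mol
mol H = 2 × 3.06 g H₂O ÷ 18.015 g/mol = 0.3397 mol
mass O = 3.97 − (1.815 + 0.3424) = 1.813 g → mol O = 1.813 ÷ 15.999 = 0.1133 mol
mass % H = 0.3424 g ÷ 3.97 g × 100%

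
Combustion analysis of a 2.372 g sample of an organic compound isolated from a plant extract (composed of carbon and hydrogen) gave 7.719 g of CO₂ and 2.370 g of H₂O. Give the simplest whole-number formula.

mol C = 7.719 g CO₂ ÷ 44.009 g/mol = 0.17540 mol
mol H = 2 × 2.370 g H₂O ÷ 18.015 g/mol = 0.26311 mol
Divide by the smallest (0.17540 mol): C 1.000, H 1.500
Multiplying each by 2 gives whole numbers: C 2.00, H 3.00

C2H3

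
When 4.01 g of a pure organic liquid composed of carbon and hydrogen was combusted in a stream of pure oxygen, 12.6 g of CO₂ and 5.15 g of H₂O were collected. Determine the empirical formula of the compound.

CH2

mol C = 12.6 g CO₂ ÷ 44.009 g/mol = 0.2863 mol
mol H = 2 × 5.15 g H₂O ÷ 18.015 g/mol = 0.5717 mol
Divide by the smallest (0.2863 mol): C 1.000, H 1.997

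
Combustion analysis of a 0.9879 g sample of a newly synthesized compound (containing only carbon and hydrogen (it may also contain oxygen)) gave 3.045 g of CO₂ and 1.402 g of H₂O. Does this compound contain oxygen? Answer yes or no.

mol C = 3.045 g CO₂ ÷ 44.009 g/mol = 0.069190 mol
mol H = 2 × 1.402 g H₂O ÷ 18.015 g/mol = 0.15565 mol
C and H together account for 0.98794 g — essentially the entire 0.9879 g sample — so the compound contains no oxygen.

no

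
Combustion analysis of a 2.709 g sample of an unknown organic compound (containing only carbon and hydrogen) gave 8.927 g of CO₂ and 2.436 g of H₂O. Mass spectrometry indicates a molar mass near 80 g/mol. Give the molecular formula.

C6H8

mol C = 8.927 g CO₂ ÷ 44.009 g/mol = 0.20284 mol
mol H = 2 × 2.436 g H₂O ÷ 18.015 g/mol = 0.27044 mol
Divide by the smallest (0.20284 mol): C 1.000, H 1.333
Multiplying each by 3 gives whole numbers: C 3.00, H 4.00
Empirical formula: C3H4
Empirical-formula mass = 40.06 g/mol; 80 ÷ 40.06 ≈ 2, so the molecular formula is C6H8.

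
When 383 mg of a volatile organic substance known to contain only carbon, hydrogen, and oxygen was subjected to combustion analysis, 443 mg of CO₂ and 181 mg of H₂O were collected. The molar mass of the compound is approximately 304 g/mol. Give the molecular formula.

C8H16O12

mol C = 0.443 g CO₂ ÷ 44.009 g/mol = 0.01007 mol
mol H = 2 × 0.181 g H₂O ÷ 18.015 g/mol = 0.02009 mol
mass O = 0.383 − (0.1209 + 0.02026) = 0.2418 g → mol O = 0.2418 ÷ 15.999 = 0.01512 mol
Divide by the smallest (0.01007 mol): C 1.000, H 1.996, O 1.502
Multiplying each by 2 gives whole numbers: C 2.00, H 3.99, O 3.00
Empirical formula: C2H4O3
Empirical-formula mass = 76.05 g/mol; 304 ÷ 76.05 ≈ 4, so the molecular formula is C8H16O12.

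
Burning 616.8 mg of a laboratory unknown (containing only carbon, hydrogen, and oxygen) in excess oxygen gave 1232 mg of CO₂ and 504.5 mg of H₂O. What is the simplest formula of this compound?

C2H4O

mol C = 1.232 g CO₂ ÷ 44.009 g/mol = 0.027994 mol
mol H = 2 × 0.5045 g H₂O ÷ 18.015 g/mol = 0.056009 mol
mass O = 0.6168 − (0.33624 + 0.056457) = 0.22410 g → mol O = 0.22410 ÷ 15.999 = 0.014007 mol
Divide by the smallest (0.014007 mol): C 1.999, H 3.999, O 1.000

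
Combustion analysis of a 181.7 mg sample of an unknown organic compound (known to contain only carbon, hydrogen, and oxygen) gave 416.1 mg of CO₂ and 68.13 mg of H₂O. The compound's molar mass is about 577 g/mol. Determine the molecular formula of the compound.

mol C = 0.4161 g CO₂ ÷ 44.009 g/mol = 0.0094549 mol
mol H = 2 × 0.06813 g H₂O ÷ 18.015 g/mol = 0.0075637 mol
mass O = 0.1817 − (0.11356 + 0.0076242) = 0.060513 g → mol O = 0.060513 ÷ 15.999 = 0.0037823 mol
Divide by the smallest (0.0037823 mol): C 2.500, H 2.000, O 1.000
Multiplying each by 2 gives whole numbers: C 5.00, H 4.00, O 2.00
Empirical formula: C5H4O2
Empirical-formula mass = 96.08 g/mol; 577 ÷ 96.08 ≈ 6, so the molecular formula is C30H24O12.

C30H24O12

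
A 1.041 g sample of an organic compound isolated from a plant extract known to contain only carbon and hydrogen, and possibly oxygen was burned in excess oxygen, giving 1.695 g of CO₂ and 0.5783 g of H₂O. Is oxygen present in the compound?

mol C = 1.695 g CO₂ ÷ 44.009 g/mol = 0.038515 mol
mol H = 2 × 0.5783 g H₂O ÷ 18.015 g/mol = 0.064202 mol
C and H account for only 0.52732 g of the 1.041 g sample; the remaining 0.51368 g must be oxygen.

yes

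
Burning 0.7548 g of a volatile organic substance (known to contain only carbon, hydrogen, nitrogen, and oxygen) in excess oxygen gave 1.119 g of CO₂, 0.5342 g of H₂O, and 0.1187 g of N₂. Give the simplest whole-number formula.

mol C = 1.119 g CO₂ ÷ 44.009 g/mol = 0.025427 mol
mol H = 2 × 0.5342 g H₂O ÷ 18.015 g/mol = 0.059306 mol
mol N = 2 × 0.1187 g N₂ ÷ 28.014 g/mol = 0.0084743 mol
mass O = 0.7548 − (0.30540 + 0.059781 + 0.11870) = 0.27092 g → mol O = 0.27092 ÷ 15.999 = 0.016934 mol
Divide by the smallest (0.0084743 mol): C 3.000, H 6.998, N 1.000, O 1.998

C3H7NO2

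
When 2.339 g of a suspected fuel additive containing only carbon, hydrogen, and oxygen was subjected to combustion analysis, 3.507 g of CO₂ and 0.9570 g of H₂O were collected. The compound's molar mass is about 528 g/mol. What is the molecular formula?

C18H24O18

mol C = 3.507 g CO₂ ÷ 44.009 g/mol = 0.079688 mol
mol H = 2 × 0.9570 g H₂O ÷ 18.015 g/mol = 0.10624 mol
mass O = 2.339 − (0.95714 + 0.10709) = 1.2748 g → mol O = 1.2748 ÷ 15.999 = 0.079678 mol
Divide by the smallest (0.079678 mol): C 1.000, H 1.333, O 1.000
Multiplying each by 3 gives whole numbers: C 3.00, H 4.00, O 3.00
Empirical formula: C3H4O3
Empirical-formula mass = 88.06 g/mol; 528 ÷ 88.06 ≈ 6, so the molecular formula is C18H24O18.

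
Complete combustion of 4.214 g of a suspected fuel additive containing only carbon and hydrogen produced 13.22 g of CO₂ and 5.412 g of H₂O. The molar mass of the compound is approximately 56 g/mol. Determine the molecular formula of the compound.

mol C = 13.22 g CO₂ ÷ 44.009 g/mol = 0.30039 mol
mol H = 2 × 5.412 g H₂O ÷ 18.015 g/mol = 0.60083 mol
Divide by the smallest (0.30039 mol): C 1.000, H 2.000
Empirical formula: CH2
Empirical-formula mass = 14.03 g/mol; 56 ÷ 14.03 ≈ 4, so the molecular formula is C4H8.

C4H8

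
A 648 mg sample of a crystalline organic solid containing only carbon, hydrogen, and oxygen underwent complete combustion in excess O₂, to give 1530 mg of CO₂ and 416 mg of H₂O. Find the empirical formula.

C3H4O

mol C = 1.53 g CO₂ ÷ 44.009 g/mol = 0.03477 mol
mol H = 2 × 0.416 g H₂O ÷ 18.015 g/mol = 0.04618 mol
mass O = 0.648 − (0.4176 + 0.04655) = 0.1839 g → mol O = 0.1839 ÷ 15.999 = 0.01149 mol
Divide by the smallest (0.01149 mol): C 3.025, H 4.018, O 1.000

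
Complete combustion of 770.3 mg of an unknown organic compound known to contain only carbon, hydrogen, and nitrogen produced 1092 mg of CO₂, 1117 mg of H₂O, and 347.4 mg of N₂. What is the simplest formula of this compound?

CH5N

mol C = 1.092 g CO₂ ÷ 44.009 g/mol = 0.024813 mol
mol H = 2 × 1.117 g H₂O ÷ 18.015 g/mol = 0.12401 mol
mol N = 2 × 0.3474 g N₂ ÷ 28.014 g/mol = 0.024802 mol
Divide by the smallest (0.024802 mol): C 1.000, H 5.000, N 1.000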